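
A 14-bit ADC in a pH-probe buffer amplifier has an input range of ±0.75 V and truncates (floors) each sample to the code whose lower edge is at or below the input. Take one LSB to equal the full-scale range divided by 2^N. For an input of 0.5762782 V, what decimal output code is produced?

The full-scale span is 0.75 − (-0.75) = 1.5 V. LSB = 1.5 V / 2^14 ≈ 91.55 µV.
V_in − V_min = 0.5762782 − (-0.75) = 1.3262782 V.
Divide by LSB: 1.3262782 × 16384/1.5 = 14486.4947.
Truncating gives code 14486.

14486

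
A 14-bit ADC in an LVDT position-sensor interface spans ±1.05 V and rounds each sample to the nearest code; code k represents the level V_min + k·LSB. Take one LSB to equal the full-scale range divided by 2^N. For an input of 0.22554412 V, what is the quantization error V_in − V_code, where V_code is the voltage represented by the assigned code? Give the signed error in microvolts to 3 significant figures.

The full-scale span is 1.05 − (-1.05) = 2.1 V. LSB = 2.1 V / 2^14 ≈ 128.2 µV.
(0.22554412 − (-1.05)) / LSB = 1.27554412 × 16384/2.1 = 9951.6737. Nearest integer: k = 9952.
V_code = V_min + k × range/2^14 = -1.05 + 9952 × 2.1/16384 = 0.22558593750 V.
Error = V_in − V_code = 0.22554412 − (0.22558593750) = −41.8 µV.

−41.8 µV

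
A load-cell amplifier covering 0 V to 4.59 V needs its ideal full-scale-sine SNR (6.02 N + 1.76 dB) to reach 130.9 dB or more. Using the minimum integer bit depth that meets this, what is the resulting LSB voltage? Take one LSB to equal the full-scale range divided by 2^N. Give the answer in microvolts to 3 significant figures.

1.09 µV

V_FS = 4.59 V.
Required N = ⌈(130.9 − 1.76)/6.02⌉ = ⌈21.452⌉ = 22.
Step size = 4.59/4194304 V = 1.09 µV.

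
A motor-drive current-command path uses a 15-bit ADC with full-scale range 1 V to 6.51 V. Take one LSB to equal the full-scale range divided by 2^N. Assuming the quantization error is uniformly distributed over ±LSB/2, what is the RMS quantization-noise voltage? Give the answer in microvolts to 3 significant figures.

Range = 6.51 − (1) = 5.51 V.
LSB = 5.51 V / 2^15 = 168.15 µV.
σ_q = LSB/√12 = 168.15 µV/3.4641 = 48.5 µV.

48.5 µV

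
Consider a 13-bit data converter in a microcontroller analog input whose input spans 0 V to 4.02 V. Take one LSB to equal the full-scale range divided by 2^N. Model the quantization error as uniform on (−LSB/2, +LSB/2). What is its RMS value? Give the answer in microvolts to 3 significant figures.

Span = 4.02 V.
Step size = 4.02/8192 V = 490.72 µV.
RMS of a uniform error over width LSB is LSB/√12 = 142 µV.

142 µV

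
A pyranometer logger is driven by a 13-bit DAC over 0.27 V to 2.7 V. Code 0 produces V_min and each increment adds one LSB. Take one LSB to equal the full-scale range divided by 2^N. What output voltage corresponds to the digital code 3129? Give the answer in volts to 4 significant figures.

Full-scale range = 2.7 V − (0.27 V) = 2.43 V. LSB = 2.43 V / 2^13.
V_out = V_min + code × LSB = 0.27 V + 3129 × 2.43 V / 8192
      = 0.27 + 0.928158 = 1.19816 V.

1.198 V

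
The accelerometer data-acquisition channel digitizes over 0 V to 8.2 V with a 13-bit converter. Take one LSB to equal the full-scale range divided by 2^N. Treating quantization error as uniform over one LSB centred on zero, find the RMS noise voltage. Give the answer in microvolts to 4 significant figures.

289.0 µV

Span = 8.2 V.
Step size = 8.2/8192 V = 1.00098 mV.
RMS of a uniform error over width LSB is LSB/√12 = 289.0 µV.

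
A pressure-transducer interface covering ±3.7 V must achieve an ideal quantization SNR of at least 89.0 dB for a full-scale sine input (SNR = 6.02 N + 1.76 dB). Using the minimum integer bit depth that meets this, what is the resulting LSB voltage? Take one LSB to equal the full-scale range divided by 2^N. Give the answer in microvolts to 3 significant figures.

The full-scale span is 3.7 − (-3.7) = 7.4 V.
Solving 6.02 N ≥ 89.0 − 1.76: N ≥ 14.492. Round up → N = 15.
One LSB is 7.4 V / 32768 = 226 µV.

226 µV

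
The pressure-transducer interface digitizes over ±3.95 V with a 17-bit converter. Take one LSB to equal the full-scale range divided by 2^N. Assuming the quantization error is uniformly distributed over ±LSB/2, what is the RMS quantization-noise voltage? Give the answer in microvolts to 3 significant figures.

Span: 3.95 V − (-3.95 V) = 7.9 V.
LSB = 7.9 V / 2^17 = 60.272 µV.
σ_q = LSB/√12 = 60.272 µV/3.4641 = 17.4 µV.

17.4 µV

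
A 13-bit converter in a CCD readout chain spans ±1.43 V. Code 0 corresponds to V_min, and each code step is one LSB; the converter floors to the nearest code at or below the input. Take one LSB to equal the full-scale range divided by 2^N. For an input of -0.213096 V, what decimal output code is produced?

Span: 1.43 V − (-1.43 V) = 2.86 V. LSB = 2.86 V / 2^13 ≈ 349.1 µV.
(V_in − V_min) × 2^13/range = (-0.213096 − (-1.43)) × 8192/2.86 = 3485.622.
Floor → code = 3485.

3485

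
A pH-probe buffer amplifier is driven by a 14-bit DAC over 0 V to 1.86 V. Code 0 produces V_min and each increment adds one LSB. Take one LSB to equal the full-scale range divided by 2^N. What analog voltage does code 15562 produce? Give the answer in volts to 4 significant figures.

1.767 V

Full-scale range = 1.86 V. LSB = 1.86 V / 2^14.
V_out = V_min + code × LSB = 0 V + 15562 × 1.86 V / 16384
      = 0 V + 1.76668 V = 1.76668 V.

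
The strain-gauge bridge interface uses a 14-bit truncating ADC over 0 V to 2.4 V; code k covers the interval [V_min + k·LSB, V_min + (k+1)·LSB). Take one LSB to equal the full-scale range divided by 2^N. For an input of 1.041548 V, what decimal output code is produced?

7110

Range is 2.4 V. LSB = 2.4 V / 2^14 ≈ 146.5 µV.
(V_in − V_min) × 2^14/range = (1.041548 − (0)) × 16384/2.4 = 7110.301.
Floor → code = 7110.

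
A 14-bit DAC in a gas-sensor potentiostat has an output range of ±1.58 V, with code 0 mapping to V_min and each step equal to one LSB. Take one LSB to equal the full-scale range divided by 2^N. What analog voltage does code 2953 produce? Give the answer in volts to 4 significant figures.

Full-scale range = 1.58 V − (-1.58 V) = 3.16 V. LSB = 3.16 V / 2^14.
V_out = V_min + code × LSB = -1.58 V + 2953 × 3.16 V / 16384
      = -1.58 + 0.569548 = -1.01045 V.

-1.010 V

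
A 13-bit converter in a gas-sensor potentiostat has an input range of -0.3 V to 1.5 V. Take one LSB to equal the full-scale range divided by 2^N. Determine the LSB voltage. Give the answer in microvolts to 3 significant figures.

220 µV

Range = 1.5 − (-0.3) = 1.8 V.
Number of codes = 2^13 = 8192.
One LSB is 1.8 V / 8192 = 220 µV.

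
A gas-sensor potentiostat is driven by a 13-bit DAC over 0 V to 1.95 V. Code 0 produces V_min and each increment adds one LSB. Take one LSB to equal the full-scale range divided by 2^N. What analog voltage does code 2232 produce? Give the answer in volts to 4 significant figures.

0.5313 V

Range is 1.95 V. LSB = 1.95 V / 2^13.
V_out = 0 + 2232 × (1.95/8192) V
      = 0 + 0.531299 = 0.531299 V.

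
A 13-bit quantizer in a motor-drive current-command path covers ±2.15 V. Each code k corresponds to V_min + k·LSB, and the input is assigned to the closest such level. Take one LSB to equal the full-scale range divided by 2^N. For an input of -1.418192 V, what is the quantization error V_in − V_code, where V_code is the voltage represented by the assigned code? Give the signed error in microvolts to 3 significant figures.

Full-scale range = 2.15 V − (-2.15 V) = 4.3 V. LSB = 4.3 V / 2^13 ≈ 0.5249 mV.
Position in LSBs: (-1.418192 − (-2.15)) × 8192/4.3 = 1394.1793; rounding gives k = 1394.
V_code = V_min + k × range/2^13 = -2.15 + 1394 × 4.3/8192 = -1.418286133 V.
e = -1.418192 − (-1.418286133) = +94.1 µV.

+94.1 µV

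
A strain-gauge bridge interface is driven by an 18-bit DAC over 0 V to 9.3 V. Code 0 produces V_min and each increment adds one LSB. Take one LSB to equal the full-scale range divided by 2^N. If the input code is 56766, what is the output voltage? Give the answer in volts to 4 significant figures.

Range is 9.3 V. LSB = 9.3 V / 2^18.
V_out = 0 + 56766 × (9.3/262144) V
      = 0 + 2.01387 = 2.01387 V.

2.014 V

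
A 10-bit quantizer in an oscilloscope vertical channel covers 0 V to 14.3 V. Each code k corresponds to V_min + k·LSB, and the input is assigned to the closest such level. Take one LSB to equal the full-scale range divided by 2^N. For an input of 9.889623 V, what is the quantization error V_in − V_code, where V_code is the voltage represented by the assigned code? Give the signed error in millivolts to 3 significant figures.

Span = 14.3 V. LSB = 14.3 V / 2^10 ≈ 13.96 mV.
(V_in − V_min)/LSB = (9.889623 − (0)) × 1024/14.3 = 708.1800 → nearest code k = 708.
V_code = 0 + (708/1024) × 14.3 = 9.887109375 V.
Error = V_in − V_code = 9.889623 − (9.887109375) = +2.51 mV.

+2.51 mV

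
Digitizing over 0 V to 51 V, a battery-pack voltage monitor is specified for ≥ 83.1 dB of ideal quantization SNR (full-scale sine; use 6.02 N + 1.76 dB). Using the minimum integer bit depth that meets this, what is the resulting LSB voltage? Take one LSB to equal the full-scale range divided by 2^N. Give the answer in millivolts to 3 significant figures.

3.11 mV

Span = 51 V.
6.02 N + 1.76 ≥ 83.1 gives N ≥ 13.512, so the minimum integer is 14.
LSB = 51 V / 2^14 = 3.11 mV.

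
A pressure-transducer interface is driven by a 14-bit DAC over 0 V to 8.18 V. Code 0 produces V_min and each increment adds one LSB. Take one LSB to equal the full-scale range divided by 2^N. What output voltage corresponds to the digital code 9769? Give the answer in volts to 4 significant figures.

Span = 8.18 V. LSB = 8.18 V / 2^14.
V_out = V_min + code × LSB = 0 V + 9769 × 8.18 V / 16384
      = 0 V + 4.87734 V = 4.87734 V.

4.877 V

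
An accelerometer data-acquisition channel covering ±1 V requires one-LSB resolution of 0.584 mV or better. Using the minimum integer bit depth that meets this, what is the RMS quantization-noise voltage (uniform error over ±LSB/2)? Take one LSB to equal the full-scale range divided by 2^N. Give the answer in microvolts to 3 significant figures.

Range = 1 − (-1) = 2 V.
2 V / 0.584 mV = 3425. Since 2^11 = 2048 and 2^12 = 4096, N = 12.
LSB = 2 V ÷ 2^12 = 2/4096 V = 488.28 µV.
V_rms = LSB/√12 = 141 µV.

141 µV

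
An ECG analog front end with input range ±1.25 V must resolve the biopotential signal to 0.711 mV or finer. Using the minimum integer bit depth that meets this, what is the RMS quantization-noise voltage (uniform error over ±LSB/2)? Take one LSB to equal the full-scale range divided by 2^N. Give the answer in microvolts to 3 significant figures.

176 µV

Full-scale range = 1.25 V − (-1.25 V) = 2.5 V.
Required number of levels: 2.5/0.711 mV = 3516.2; smallest N with 2^N ≥ that is 12.
One LSB is 2.5 V / 4096 = 0.61035 mV.
V_rms = LSB/√12 = 176 µV.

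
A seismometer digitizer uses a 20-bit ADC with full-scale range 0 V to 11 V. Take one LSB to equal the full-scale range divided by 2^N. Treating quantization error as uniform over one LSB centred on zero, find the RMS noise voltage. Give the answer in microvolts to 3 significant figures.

Span = 11 V.
One LSB is 11 V / 1048576 = 10.490 µV.
RMS of a uniform error over width LSB is LSB/√12 = 3.03 µV.

3.03 µV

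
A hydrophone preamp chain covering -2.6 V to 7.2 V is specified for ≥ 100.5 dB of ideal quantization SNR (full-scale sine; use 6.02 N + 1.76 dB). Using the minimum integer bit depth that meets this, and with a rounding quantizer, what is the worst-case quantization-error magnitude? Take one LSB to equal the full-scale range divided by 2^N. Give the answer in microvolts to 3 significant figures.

37.4 µV

Span: 7.2 V − (-2.6 V) = 9.8 V.
Required N = ⌈(100.5 − 1.76)/6.02⌉ = ⌈16.402⌉ = 17.
LSB = 9.8 V ÷ 2^17 = 9.8/131072 V = 74.768 µV.
Half an LSB is 37.4 µV.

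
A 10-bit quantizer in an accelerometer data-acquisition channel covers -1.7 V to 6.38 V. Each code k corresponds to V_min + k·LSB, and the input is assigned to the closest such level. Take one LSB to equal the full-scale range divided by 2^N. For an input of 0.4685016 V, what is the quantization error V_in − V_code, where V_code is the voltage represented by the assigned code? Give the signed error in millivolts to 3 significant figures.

−1.42 mV

Range = 6.38 − (-1.7) = 8.08 V. LSB = 8.08 V / 2^10 ≈ 7.891 mV.
(0.4685016 − (-1.7)) / LSB = 2.1685016 × 1024/8.08 = 274.8200. Nearest integer: k = 275.
V_code = V_min + k × range/2^10 = -1.7 + 275 × 8.08/1024 = 0.4699218750 V.
V_in − V_code = 0.4685016 − (0.4699218750) = −1.42 mV.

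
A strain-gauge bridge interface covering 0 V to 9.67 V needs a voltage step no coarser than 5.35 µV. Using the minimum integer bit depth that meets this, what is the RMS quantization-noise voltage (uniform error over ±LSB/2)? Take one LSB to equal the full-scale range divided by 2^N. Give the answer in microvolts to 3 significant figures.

1.33 µV

Full-scale range = 9.67 V.
Levels needed ≥ 9.67/5.35 µV = 1.807e6. 2^21 = 2097152 suffices, so N_min = 21.
Step size = 9.67/2097152 V = 4.6110 µV.
V_rms = LSB/√12 = 1.33 µV.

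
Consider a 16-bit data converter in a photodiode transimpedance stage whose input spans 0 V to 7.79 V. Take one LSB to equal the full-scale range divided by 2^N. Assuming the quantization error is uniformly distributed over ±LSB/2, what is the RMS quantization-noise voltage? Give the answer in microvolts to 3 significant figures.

Span = 7.79 V.
One LSB is 7.79 V / 65536 = 118.87 µV.
σ_q = LSB/√12 = 118.87 µV/3.4641 = 34.3 µV.

34.3 µV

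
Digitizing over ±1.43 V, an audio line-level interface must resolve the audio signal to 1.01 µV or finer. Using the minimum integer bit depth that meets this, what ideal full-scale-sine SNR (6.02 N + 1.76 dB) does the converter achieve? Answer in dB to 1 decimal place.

134.2 dB

The full-scale span is 1.43 − (-1.43) = 2.86 V.
Levels needed ≥ 2.86/1.01 µV = 2.832e6. 2^22 = 4194304 suffices, so N_min = 22.
Ideal SNR at N = 22: 6.02·22 + 1.76 = 134.2 dB.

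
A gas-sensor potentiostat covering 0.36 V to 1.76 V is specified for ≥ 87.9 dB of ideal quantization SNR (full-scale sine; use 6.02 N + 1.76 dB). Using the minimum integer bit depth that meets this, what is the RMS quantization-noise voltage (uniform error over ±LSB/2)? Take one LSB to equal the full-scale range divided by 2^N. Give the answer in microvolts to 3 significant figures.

12.3 µV

Span: 1.76 V − (0.36 V) = 1.4 V.
Solving 6.02 N ≥ 87.9 − 1.76: N ≥ 14.309. Round up → N = 15.
One LSB is 1.4 V / 32768 = 42.725 µV.
V_rms = LSB/√12 = 12.3 µV.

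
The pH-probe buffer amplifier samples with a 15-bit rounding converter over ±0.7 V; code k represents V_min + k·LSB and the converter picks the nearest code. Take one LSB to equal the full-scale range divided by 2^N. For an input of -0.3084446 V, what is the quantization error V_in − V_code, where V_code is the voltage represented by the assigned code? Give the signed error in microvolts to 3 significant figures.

−15.6 µV

Span: 0.7 V − (-0.7 V) = 1.4 V. LSB = 1.4 V / 2^15 ≈ 42.72 µV.
(-0.3084446 − (-0.7)) / LSB = 0.3915554 × 32768/1.4 = 9164.6338. Nearest integer: k = 9165.
Reconstructed level: -0.7 + 9165 × 1.4/32768 V = -0.30842895508 V.
Error = V_in − V_code = -0.3084446 − (-0.30842895508) = −15.6 µV.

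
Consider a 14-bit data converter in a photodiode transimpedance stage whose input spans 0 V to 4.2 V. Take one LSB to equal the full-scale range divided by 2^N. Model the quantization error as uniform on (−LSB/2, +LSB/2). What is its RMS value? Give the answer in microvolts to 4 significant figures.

Range is 4.2 V.
LSB = 4.2 V ÷ 2^14 = 4.2/16384 V = 256.348 µV.
RMS of a uniform error over width LSB is LSB/√12 = 74.00 µV.

74.00 µV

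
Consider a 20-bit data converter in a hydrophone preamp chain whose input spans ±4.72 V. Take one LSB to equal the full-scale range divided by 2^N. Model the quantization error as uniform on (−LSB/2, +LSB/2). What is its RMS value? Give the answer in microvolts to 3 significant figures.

2.60 µV

Range = 4.72 − (-4.72) = 9.44 V.
LSB = 9.44 V ÷ 2^20 = 9.44/1048576 V = 9.0027 µV.
σ_q = LSB/√12 = 9.0027 µV/3.4641 = 2.60 µV.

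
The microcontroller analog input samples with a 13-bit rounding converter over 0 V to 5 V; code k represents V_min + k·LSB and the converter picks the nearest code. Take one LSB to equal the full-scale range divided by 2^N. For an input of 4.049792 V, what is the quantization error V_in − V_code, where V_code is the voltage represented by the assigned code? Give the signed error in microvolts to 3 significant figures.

V_FS = 5 V. LSB = 5 V / 2^13 ≈ 0.6104 mV.
Position in LSBs: (4.049792 − (0)) × 8192/5 = 6635.1792; rounding gives k = 6635.
V_code = V_min + k × range/2^13 = 0 + 6635 × 5/8192 = 4.049682617 V.
Error = V_in − V_code = 4.049792 − (4.049682617) = +109 µV.

+109 µV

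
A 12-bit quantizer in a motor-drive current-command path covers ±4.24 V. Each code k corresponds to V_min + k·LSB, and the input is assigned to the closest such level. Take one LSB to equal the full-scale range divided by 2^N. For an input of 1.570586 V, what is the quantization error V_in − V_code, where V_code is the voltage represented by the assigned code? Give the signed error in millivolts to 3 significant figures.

−0.781 mV

Full-scale range = 4.24 V − (-4.24 V) = 8.48 V. LSB = 8.48 V / 2^12 ≈ 2.070 mV.
(1.570586 − (-4.24)) / LSB = 5.810586 × 4096/8.48 = 2806.6227. Nearest integer: k = 2807.
V_code = -4.24 + (2807/4096) × 8.48 = 1.571367188 V.
e = 1.570586 − (1.571367188) = −0.781 mV.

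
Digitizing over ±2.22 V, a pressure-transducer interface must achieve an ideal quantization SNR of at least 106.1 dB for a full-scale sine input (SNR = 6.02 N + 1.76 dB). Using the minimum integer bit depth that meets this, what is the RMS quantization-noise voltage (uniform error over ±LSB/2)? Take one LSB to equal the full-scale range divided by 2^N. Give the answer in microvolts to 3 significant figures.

4.89 µV

Full-scale range = 2.22 V − (-2.22 V) = 4.44 V.
N ≥ (106.1 − 1.76)/6.02 = 17.332 → N_min = 18.
One LSB is 4.44 V / 262144 = 16.937 µV.
V_rms = LSB/√12 = 4.89 µV.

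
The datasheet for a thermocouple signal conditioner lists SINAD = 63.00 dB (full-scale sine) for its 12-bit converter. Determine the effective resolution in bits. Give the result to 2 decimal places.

10.17 bits

Inverting SNR = 6.02 N + 1.76: N_eff = (63.00 − 1.76)/6.02 = 10.1728.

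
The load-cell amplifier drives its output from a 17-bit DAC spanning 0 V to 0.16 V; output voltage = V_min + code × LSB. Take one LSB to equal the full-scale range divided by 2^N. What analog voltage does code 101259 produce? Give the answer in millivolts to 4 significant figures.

123.6 mV

V_FS = 0.16 V. LSB = 0.16 V / 2^17.
Output = V_min + (101259/131072) × range = 0 + 0.772545 × 0.16 V
      = 0 + 0.123607 = 0.123607 V.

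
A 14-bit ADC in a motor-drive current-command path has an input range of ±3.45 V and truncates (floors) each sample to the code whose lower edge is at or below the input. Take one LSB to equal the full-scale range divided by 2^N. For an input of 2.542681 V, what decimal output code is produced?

Range = 3.45 − (-3.45) = 6.9 V. LSB = 6.9 V / 2^14 ≈ 421.1 µV.
V_in − V_min = 2.542681 − (-3.45) = 5.992681 V.
Divide by LSB: 5.992681 × 16384/6.9 = 14229.5776.
Truncating gives code 14229.

14229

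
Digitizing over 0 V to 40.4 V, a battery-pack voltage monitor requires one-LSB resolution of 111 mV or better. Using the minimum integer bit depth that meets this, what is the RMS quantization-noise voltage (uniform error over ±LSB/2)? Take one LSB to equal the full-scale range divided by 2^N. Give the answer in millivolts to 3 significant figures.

22.8 mV

Range is 40.4 V.
Levels needed ≥ 40.4/111 mV = 364.0. 2^9 = 512 suffices, so N_min = 9.
LSB = 40.4 V ÷ 2^9 = 40.4/512 V = 78.906 mV.
σ_q = LSB/√12 = 78.906 mV/3.4641 = 22.8 mV.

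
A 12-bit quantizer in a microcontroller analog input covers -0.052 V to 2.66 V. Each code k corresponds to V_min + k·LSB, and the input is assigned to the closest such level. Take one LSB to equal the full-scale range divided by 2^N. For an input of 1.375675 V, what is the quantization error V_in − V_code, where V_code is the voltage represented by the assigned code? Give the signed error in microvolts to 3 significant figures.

+167 µV

Full-scale range = 2.66 V − (-0.052 V) = 2.712 V. LSB = 2.712 V / 2^12 ≈ 0.6621 mV.
Position in LSBs: (1.375675 − (-0.052)) × 4096/2.712 = 2156.2525; rounding gives k = 2156.
V_code = -0.052 + (2156/4096) × 2.712 = 1.375507813 V.
Error = V_in − V_code = 1.375675 − (1.375507813) = +167 µV.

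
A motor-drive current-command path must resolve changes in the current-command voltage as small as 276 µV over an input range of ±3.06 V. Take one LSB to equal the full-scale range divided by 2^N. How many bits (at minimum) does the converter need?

15 bits

The full-scale span is 3.06 − (-3.06) = 6.12 V.
Levels needed ≥ 6.12/276 µV = 22170. 2^15 = 32768 suffices, so N_min = 15.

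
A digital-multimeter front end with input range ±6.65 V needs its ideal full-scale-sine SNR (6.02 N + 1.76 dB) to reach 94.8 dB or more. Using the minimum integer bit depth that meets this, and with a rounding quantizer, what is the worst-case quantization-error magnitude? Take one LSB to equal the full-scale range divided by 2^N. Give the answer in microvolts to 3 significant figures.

101 µV

Range = 6.65 − (-6.65) = 13.3 V.
N ≥ (94.8 − 1.76)/6.02 = 15.455 → N_min = 16.
LSB = 13.3 V ÷ 2^16 = 13.3/65536 V = 202.94 µV.
Max error for round-to-nearest is LSB/2 = 101 µV.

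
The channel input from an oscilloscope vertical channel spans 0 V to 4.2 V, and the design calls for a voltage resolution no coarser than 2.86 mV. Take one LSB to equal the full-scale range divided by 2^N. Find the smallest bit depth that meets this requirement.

Full-scale range = 4.2 V.
Levels needed ≥ 4.2/2.86 mV = 1469. 2^11 = 2048 suffices, so N_min = 11.

11 bits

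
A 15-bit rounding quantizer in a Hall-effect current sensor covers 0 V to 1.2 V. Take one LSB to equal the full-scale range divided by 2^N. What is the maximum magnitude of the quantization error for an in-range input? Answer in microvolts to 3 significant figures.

Span = 1.2 V.
LSB = 1.2 V ÷ 2^15 = 1.2/32768 V = 36.621 µV.
A rounding quantizer has |error| ≤ LSB/2 = 18.3 µV.

18.3 µV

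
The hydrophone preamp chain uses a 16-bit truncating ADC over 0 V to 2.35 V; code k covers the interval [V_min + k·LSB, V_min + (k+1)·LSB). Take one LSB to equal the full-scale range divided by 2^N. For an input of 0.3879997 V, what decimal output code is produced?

10820

Span = 2.35 V. LSB = 2.35 V / 2^16 ≈ 35.86 µV.
(V_in − V_min) × 2^16/range = (0.3879997 − (0)) × 65536/2.35 = 10820.404.
Floor → code = 10820.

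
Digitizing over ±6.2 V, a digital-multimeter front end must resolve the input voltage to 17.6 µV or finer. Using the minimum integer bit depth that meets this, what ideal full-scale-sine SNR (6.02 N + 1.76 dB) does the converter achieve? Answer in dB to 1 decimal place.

Span: 6.2 V − (-6.2 V) = 12.4 V.
12.4 V / 17.6 µV = 704500. Since 2^19 = 524288 and 2^20 = 1048576, N = 20.
SNR = 6.02 × 20 + 1.76 = 122.16 dB.

122.2 dB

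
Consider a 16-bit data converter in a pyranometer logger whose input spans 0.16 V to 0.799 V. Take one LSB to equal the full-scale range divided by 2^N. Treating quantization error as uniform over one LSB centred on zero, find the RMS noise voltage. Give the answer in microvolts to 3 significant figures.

2.81 µV

The full-scale span is 0.799 − (0.16) = 0.639 V.
One LSB is 0.639 V / 65536 = 9.7504 µV.
σ_q = LSB/√12 = 9.7504 µV/3.4641 = 2.81 µV.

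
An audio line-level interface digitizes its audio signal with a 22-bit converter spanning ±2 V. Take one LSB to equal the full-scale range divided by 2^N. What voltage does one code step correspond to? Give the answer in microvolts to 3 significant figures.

Range = 2 − (-2) = 4 V.
Number of codes = 2^22 = 4194304.
Step size = 4/4194304 V = 0.954 µV.

0.954 µV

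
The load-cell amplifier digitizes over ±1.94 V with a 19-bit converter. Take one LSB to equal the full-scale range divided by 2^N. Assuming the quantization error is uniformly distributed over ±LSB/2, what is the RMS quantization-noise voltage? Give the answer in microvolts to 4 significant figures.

Full-scale range = 1.94 V − (-1.94 V) = 3.88 V.
LSB = 3.88 V ÷ 2^19 = 3.88/524288 V = 7.40051 µV.
σ_q = LSB/√12 = 7.40051 µV/3.4641 = 2.136 µV.

2.136 µV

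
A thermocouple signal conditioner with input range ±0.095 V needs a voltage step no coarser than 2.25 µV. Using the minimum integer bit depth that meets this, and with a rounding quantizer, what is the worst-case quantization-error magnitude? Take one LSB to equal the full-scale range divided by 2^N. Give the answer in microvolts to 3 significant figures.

0.725 µV

Range = 0.095 − (-0.095) = 0.19 V.
Levels needed ≥ 0.19/2.25 µV = 84440. 2^17 = 131072 suffices, so N_min = 17.
One LSB is 0.19 V / 131072 = 1.4496 µV.
Max error for round-to-nearest is LSB/2 = 0.725 µV.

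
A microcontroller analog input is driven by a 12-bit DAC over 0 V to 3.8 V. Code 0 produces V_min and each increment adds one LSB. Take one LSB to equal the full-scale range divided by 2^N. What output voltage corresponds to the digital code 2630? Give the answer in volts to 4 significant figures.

Range is 3.8 V. LSB = 3.8 V / 2^12.
V_out = V_min + code × LSB = 0 V + 2630 × 3.8 V / 4096
      = 0 V + 2.43994 V = 2.43994 V.

2.440 V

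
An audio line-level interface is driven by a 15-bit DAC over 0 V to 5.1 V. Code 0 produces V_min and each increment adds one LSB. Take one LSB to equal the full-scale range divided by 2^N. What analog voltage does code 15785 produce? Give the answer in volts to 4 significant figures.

2.457 V

Full-scale range = 5.1 V. LSB = 5.1 V / 2^15.
V_out = 0 + 15785 × (5.1/32768) V
      = 0 V + 2.45677 V = 2.45677 V.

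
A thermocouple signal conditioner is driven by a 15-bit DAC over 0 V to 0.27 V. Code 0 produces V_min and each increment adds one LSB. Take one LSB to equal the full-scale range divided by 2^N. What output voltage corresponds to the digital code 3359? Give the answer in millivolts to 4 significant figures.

V_FS = 0.27 V. LSB = 0.27 V / 2^15.
V_out = 0 + 3359 × (0.27/32768) V
      = 0 V + 0.0276773 V = 0.0276773 V.

27.68 mV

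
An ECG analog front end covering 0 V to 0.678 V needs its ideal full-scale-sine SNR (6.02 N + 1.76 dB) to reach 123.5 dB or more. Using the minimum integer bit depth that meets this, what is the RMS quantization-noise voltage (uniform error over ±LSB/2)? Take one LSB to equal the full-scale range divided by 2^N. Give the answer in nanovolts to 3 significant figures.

Full-scale range = 0.678 V.
6.02 N + 1.76 ≥ 123.5 gives N ≥ 20.223, so the minimum integer is 21.
LSB = 0.678 V ÷ 2^21 = 0.678/2097152 V = 323.30 nV.
RMS noise = LSB/√12 = 93.3 nV.

93.3 nV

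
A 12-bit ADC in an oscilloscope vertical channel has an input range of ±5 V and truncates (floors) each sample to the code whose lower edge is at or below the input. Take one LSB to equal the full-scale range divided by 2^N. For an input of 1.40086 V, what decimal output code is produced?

2621

The full-scale span is 5 − (-5) = 10 V. LSB = 10 V / 2^12 ≈ 2.441 mV.
(V_in − V_min) × 2^12/range = (1.40086 − (-5)) × 4096/10 = 2621.792.
Floor → code = 2621.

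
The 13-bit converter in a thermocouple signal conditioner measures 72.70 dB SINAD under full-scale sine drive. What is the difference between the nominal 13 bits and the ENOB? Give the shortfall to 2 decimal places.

Effective bits = (72.70 − 1.76)/6.02 = 11.7841.
Shortfall = 13 − 11.7841 = 1.2159 bits.

1.22 bits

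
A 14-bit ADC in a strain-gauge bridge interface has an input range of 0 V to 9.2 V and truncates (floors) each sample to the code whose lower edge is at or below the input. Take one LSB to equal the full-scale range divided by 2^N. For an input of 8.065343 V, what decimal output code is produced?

Span = 9.2 V. LSB = 9.2 V / 2^14 ≈ 0.5615 mV.
V_in − V_min = 8.065343 − (0) = 8.065343 V.
Divide by LSB: 8.065343 × 16384/9.2 = 14363.3239.
Truncating gives code 14363.

14363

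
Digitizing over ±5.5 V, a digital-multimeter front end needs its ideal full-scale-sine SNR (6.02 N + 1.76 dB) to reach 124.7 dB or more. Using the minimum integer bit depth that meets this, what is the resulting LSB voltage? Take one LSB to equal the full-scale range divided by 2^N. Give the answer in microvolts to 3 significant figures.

The full-scale span is 5.5 − (-5.5) = 11 V.
6.02 N + 1.76 ≥ 124.7 gives N ≥ 20.422, so the minimum integer is 21.
LSB = 11 V / 2^21 = 5.25 µV.

5.25 µV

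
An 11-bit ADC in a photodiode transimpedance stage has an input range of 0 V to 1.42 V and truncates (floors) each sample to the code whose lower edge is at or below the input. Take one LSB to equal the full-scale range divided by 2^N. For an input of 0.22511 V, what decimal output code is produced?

Range is 1.42 V. LSB = 1.42 V / 2^11 ≈ 0.6934 mV.
V_in − V_min = 0.22511 − (0) = 0.22511 V.
Divide by LSB: 0.22511 × 2048/1.42 = 324.6657.
Truncating gives code 324.

324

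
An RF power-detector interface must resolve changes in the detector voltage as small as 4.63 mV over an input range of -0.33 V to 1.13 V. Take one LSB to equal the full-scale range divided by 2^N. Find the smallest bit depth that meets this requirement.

The full-scale span is 1.13 − (-0.33) = 1.46 V.
Levels needed ≥ 1.46/4.63 mV = 315.3. 2^9 = 512 suffices, so N_min = 9.

9 bits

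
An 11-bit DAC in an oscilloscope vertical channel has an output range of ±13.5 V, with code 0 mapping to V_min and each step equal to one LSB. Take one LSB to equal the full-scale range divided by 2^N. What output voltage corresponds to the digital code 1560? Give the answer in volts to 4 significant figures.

Full-scale range = 13.5 V − (-13.5 V) = 27 V. LSB = 27 V / 2^11.
V_out = V_min + code × LSB = -13.5 V + 1560 × 27 V / 2048
      = -13.5 + 20.5664 = 7.06641 V.

7.066 V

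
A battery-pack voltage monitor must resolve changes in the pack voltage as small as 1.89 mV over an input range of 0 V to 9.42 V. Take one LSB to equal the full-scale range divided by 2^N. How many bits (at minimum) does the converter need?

Full-scale range = 9.42 V.
Need 2^N ≥ 9.42 V / 1.89 mV = 4984 → N_min = 13.

13 bits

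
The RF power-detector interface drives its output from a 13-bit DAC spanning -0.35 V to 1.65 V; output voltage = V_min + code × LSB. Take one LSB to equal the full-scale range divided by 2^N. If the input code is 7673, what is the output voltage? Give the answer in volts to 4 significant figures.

1.523 V

The full-scale span is 1.65 − (-0.35) = 2 V. LSB = 2 V / 2^13.
V_out = -0.35 + 7673 × (2/8192) V
      = -0.35 V + 1.87329 V = 1.52329 V.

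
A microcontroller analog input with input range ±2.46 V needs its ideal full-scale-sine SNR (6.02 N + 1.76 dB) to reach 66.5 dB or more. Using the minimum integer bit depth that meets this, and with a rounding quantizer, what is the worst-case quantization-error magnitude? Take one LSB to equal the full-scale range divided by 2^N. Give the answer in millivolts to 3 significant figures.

The full-scale span is 2.46 − (-2.46) = 4.92 V.
6.02 N + 1.76 ≥ 66.5 gives N ≥ 10.754, so the minimum integer is 11.
One LSB is 4.92 V / 2048 = 2.4023 mV.
Max error for round-to-nearest is LSB/2 = 1.20 mV.

1.20 mV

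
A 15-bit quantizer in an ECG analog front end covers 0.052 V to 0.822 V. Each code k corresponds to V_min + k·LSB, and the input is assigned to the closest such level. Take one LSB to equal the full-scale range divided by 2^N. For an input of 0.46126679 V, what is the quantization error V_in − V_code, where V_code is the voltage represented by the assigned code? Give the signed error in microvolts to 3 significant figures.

−7.20 µV

Range = 0.822 − (0.052) = 0.77 V. LSB = 0.77 V / 2^15 ≈ 23.50 µV.
(V_in − V_min)/LSB = (0.46126679 − (0.052)) × 32768/0.77 = 17416.6937 → nearest code k = 17417.
V_code = V_min + k × range/2^15 = 0.052 + 17417 × 0.77/32768 = 0.46127398682 V.
V_in − V_code = 0.46126679 − (0.46127398682) = −7.20 µV.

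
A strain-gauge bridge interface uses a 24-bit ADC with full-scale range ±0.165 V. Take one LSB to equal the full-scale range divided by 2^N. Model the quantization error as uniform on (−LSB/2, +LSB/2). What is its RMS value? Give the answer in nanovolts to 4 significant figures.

Range = 0.165 − (-0.165) = 0.33 V.
Step size = 0.33/16777216 V = 19.6695 nV.
RMS of a uniform error over width LSB is LSB/√12 = 5.678 nV.

5.678 nV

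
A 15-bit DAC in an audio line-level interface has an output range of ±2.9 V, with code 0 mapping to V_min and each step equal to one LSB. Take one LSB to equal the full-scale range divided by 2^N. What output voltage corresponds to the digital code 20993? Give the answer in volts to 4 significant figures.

0.8158 V

Span: 2.9 V − (-2.9 V) = 5.8 V. LSB = 5.8 V / 2^15.
V_out = -2.9 + 20993 × (5.8/32768) V
      = -2.9 + 3.71580 = 0.815802 V.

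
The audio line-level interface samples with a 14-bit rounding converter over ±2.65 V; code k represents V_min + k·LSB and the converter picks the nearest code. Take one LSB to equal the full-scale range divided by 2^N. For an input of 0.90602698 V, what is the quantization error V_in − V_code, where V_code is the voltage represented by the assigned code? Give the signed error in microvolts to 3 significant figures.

Full-scale range = 2.65 V − (-2.65 V) = 5.3 V. LSB = 5.3 V / 2^14 ≈ 323.5 µV.
Position in LSBs: (0.90602698 − (-2.65)) × 16384/5.3 = 10992.8200; rounding gives k = 10993.
V_code = V_min + k × range/2^14 = -2.65 + 10993 × 5.3/16384 = 0.90608520508 V.
e = 0.90602698 − (0.90608520508) = −58.2 µV.

−58.2 µV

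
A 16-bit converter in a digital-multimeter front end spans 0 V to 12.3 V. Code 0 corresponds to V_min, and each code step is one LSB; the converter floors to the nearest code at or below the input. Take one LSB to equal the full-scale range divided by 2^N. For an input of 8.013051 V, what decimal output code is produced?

Full-scale range = 12.3 V. LSB = 12.3 V / 2^16 ≈ 187.7 µV.
code = ⌊(V_in − V_min)/LSB⌋ = ⌊(V_in − V_min) × 2^16 / range⌋
     = ⌊(8.013051 − (0)) × 65536 / 12.3⌋ = ⌊8.013051 × 65536/12.3⌋
     = ⌊42694.578⌋ = 42694.

42694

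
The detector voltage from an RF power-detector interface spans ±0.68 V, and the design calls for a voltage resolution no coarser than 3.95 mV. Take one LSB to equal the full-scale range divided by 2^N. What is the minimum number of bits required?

9 bits

Span: 0.68 V − (-0.68 V) = 1.36 V.
1.36 V / 3.95 mV = 344.3. Since 2^8 = 256 and 2^9 = 512, N = 9.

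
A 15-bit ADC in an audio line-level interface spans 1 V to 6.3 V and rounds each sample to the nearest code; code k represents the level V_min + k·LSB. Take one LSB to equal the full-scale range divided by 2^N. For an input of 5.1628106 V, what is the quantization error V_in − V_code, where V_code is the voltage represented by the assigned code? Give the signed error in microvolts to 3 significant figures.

+26.8 µV

The full-scale span is 6.3 − (1) = 5.3 V. LSB = 5.3 V / 2^15 ≈ 161.7 µV.
(V_in − V_min)/LSB = (5.1628106 − (1)) × 32768/5.3 = 25737.1656 → nearest code k = 25737.
V_code = V_min + k × range/2^15 = 1 + 25737 × 5.3/32768 = 5.1627838135 V.
V_in − V_code = 5.1628106 − (5.1627838135) = +26.8 µV.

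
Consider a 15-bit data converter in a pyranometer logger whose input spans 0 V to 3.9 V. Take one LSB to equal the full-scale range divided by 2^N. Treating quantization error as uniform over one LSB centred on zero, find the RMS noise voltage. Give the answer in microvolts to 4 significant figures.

34.36 µV

Span = 3.9 V.
One LSB is 3.9 V / 32768 = 119.019 µV.
For a uniform distribution on [−LSB/2, +LSB/2], V_rms = LSB/√12 = 119.019 µV/3.4641 = 34.36 µV.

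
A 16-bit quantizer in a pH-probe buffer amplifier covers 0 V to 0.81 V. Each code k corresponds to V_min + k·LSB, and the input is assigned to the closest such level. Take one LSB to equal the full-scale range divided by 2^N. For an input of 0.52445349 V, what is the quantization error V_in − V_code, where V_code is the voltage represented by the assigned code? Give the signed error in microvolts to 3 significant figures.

Full-scale range = 0.81 V. LSB = 0.81 V / 2^16 ≈ 12.36 µV.
(0.52445349 − (0)) / LSB = 0.52445349 × 65536/0.81 = 42432.8197. Nearest integer: k = 42433.
V_code = 0 + (42433/65536) × 0.81 = 0.52445571899 V.
Error = V_in − V_code = 0.52445349 − (0.52445571899) = −2.23 µV.

−2.23 µV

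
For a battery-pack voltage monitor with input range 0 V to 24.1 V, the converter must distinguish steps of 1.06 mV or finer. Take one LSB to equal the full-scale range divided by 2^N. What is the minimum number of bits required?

Range is 24.1 V.
Need 2^N ≥ 24.1 V / 1.06 mV = 22740 → N_min = 15.

15 bits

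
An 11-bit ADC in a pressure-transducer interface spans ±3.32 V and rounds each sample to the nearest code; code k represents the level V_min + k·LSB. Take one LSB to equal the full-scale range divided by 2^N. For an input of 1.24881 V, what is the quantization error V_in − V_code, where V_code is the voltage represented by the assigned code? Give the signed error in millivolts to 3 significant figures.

+0.568 mV

Range = 3.32 − (-3.32) = 6.64 V. LSB = 6.64 V / 2^11 ≈ 3.242 mV.
(1.24881 − (-3.32)) / LSB = 4.56881 × 2048/6.64 = 1409.1751. Nearest integer: k = 1409.
V_code = V_min + k × range/2^11 = -3.32 + 1409 × 6.64/2048 = 1.248242188 V.
V_in − V_code = 1.24881 − (1.248242188) = +0.568 mV.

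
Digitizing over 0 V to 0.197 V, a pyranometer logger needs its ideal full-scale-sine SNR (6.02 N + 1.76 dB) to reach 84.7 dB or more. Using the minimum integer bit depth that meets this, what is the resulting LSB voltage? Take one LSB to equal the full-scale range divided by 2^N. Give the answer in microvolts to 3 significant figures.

12.0 µV

Span = 0.197 V.
N ≥ (84.7 − 1.76)/6.02 = 13.777 → N_min = 14.
Step size = 0.197/16384 V = 12.0 µV.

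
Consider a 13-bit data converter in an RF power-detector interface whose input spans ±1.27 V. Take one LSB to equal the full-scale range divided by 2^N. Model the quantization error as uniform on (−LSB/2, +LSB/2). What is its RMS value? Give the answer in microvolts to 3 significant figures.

Full-scale range = 1.27 V − (-1.27 V) = 2.54 V.
Step size = 2.54/8192 V = 310.06 µV.
For a uniform distribution on [−LSB/2, +LSB/2], V_rms = LSB/√12 = 310.06 µV/3.4641 = 89.5 µV.

89.5 µV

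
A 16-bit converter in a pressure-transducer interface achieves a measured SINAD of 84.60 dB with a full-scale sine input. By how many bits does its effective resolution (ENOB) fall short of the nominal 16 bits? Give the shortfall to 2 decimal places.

2.24 bits

Effective bits = (84.60 − 1.76)/6.02 = 13.7608.
Lost resolution: 16 − 13.7608 = 2.2392 bits.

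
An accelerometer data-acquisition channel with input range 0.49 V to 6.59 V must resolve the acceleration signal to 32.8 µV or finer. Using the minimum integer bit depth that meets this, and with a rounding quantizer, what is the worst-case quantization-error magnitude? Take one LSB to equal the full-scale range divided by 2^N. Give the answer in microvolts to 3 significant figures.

Span: 6.59 V − (0.49 V) = 6.1 V.
Need 2^N ≥ 6.1 V / 32.8 µV = 186000 → N_min = 18.
One LSB is 6.1 V / 262144 = 23.270 µV.
|e|_max = LSB/2 = 11.6 µV.

11.6 µV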